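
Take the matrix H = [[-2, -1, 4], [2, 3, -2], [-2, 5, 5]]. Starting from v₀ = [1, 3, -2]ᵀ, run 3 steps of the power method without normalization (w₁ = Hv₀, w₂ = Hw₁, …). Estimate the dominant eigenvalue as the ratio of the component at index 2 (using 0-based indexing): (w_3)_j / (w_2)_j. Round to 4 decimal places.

w1 = Hv₀ = ((-2)·1 + (-1)·3 + 4·(-2); 2·1 + 3·3 + (-2)·(-2); (-2)·1 + 5·3 + 5·(-2)) = (-13, 15, 3)
w2 = Hw1 = ((-2)·(-13) + (-1)·15 + 4·3; 2·(-13) + 3·15 + (-2)·3; (-2)·(-13) + 5·15 + 5·3) = (23, 13, 116)
w3 = Hw2 = (405, -147, 599)
Ratio at component: 599 / 116 = 5.1638

5.1638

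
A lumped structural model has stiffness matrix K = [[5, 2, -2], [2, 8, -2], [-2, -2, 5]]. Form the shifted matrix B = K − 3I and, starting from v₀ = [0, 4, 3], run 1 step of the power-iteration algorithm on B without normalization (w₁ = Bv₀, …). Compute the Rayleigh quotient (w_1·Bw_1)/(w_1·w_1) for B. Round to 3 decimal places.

6.059

B = K − 3I has rows (2, 2, -2); (2, 5, -2); (-2, -2, 2)
w1 = Bv₀ = (2·0 + 2·4 + (-2)·3; 2·0 + 5·4 + (-2)·3; (-2)·0 + (-2)·4 + 2·3) = (2, 14, -2)
Bw1 = (36, 78, -36)
w1·Bw1 = 1236; w1·w1 = 204; μ ≈ 1236/204 = 6.059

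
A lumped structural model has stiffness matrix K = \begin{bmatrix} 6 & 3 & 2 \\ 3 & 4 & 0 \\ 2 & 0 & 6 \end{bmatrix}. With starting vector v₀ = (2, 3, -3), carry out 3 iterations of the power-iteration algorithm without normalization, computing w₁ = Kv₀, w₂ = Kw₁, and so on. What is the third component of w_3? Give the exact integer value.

w1 = Kv₀ = (6·2 + 3·3 + 2·(-3); 3·2 + 4·3 + 0·(-3); 2·2 + 0·3 + 6·(-3)) = (15, 18, -14)
w2 = Kw1 = (6·15 + 3·18 + 2·(-14); 3·15 + 4·18 + 0·(-14); 2·15 + 0·18 + 6·(-14)) = (116, 117, -54)
w3 = Kw2 = (939, 816, -92)
The requested component of w3 is -92.

-92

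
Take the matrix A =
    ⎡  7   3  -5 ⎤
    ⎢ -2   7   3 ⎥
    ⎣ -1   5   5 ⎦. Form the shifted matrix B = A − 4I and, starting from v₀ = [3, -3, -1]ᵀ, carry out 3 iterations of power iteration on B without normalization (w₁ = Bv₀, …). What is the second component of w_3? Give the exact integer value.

B = A − 4I has rows (3, 3, -5); (-2, 3, 3); (-1, 5, 1)
w1 = Bv₀ = (5, -18, -19)
w2 = Bw1 = (56, -121, -114)
w3 = Bw2 = (375, -817, -775)
Requested component of w3: -817

-817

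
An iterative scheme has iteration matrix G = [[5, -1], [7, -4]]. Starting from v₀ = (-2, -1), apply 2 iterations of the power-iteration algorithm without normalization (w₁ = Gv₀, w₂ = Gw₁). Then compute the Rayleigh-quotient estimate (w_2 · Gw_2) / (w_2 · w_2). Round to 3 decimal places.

5.039

w1 = Gv₀ = (5·(-2) + (-1)·(-1); 7·(-2) + (-4)·(-1)) = (-9, -10)
w2 = Gw1 = (5·(-9) + (-1)·(-10); 7·(-9) + (-4)·(-10)) = (-35, -23)
Gw2 = (-152, -153)
w2·Gw2 = (-35)·(-152) + (-23)·(-153) = 8839; w2·w2 = (-35)·(-35) + (-23)·(-23) = 1754
λ ≈ 8839/1754 = 5.039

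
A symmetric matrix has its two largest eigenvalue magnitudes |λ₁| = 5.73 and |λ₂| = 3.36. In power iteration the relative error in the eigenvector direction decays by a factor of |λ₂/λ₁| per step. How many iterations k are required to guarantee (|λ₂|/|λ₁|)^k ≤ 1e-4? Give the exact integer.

|λ₂/λ₁| = 3.36/5.73 = 0.58639
Need k ≥ ln(1e-4) / ln(0.58639) = -9.2103 / -0.5338 ≈ 17.255
Smallest integer k satisfying the bound: 18

18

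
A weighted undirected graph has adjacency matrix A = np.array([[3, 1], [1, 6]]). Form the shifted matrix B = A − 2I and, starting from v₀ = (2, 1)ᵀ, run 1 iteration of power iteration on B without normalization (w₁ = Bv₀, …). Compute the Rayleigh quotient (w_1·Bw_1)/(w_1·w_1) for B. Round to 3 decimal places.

B = A − 2I has rows (1, 1); (1, 4)
w1 = Bv₀ = (1·2 + 1·1; 1·2 + 4·1) = (3, 6)
Bw1 = (9, 27)
w1·Bw1 = 189; w1·w1 = 45; μ ≈ 189/45 = 4.200

μ ≈ 4.200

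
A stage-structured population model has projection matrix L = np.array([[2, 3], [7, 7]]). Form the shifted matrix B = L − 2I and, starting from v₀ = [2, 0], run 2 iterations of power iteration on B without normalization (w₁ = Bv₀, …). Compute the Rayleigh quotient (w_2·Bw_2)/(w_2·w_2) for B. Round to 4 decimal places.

8.0882

B = L − 2I has rows (0, 3); (7, 5)
w1 = Bv₀ = (0·2 + 3·0; 7·2 + 5·0) = (0, 14)
w2 = Bw1 = (0·0 + 3·14; 7·0 + 5·14) = (42, 70)
Bw2 = (210, 644)
w2·Bw2 = 53900; w2·w2 = 6664; μ ≈ 53900/6664 = 8.0882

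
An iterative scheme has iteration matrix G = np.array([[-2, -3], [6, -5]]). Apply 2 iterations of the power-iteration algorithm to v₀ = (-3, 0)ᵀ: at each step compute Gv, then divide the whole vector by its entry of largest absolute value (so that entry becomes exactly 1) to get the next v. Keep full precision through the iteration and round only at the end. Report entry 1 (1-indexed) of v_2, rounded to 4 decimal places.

Gv0 = (6.00000, -18.00000); divide by -18.00000 → v1 = (-0.33333, 1.00000)
Gv1 = (-2.33333, -7.00000); divide by -7.00000 → v2 = (0.33333, 1.00000)
Requested entry of v2: 42/126 = 0.3333

0.3333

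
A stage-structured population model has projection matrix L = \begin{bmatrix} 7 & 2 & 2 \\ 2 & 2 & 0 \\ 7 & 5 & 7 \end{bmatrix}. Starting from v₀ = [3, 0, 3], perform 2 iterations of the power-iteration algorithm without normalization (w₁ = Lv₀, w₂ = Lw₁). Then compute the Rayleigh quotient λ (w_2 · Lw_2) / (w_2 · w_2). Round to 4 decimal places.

λ ≈ 11.4117

w1 = Lv₀ = (27, 6, 42)
w2 = Lw1 = (285, 66, 513)
Lw2 = (3153, 702, 5916)
w2·Lw2 = 285·3153 + 66·702 + 513·5916 = 3979845; w2·w2 = 285·285 + 66·66 + 513·513 = 348750
λ ≈ 3979845/348750 = 11.4117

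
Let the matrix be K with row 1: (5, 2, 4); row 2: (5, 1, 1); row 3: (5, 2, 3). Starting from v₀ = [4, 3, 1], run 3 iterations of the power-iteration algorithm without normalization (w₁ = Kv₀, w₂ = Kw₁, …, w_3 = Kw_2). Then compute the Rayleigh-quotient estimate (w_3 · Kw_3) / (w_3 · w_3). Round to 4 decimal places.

w1 = Kv₀ = (5·4 + 2·3 + 4·1; 5·4 + 1·3 + 1·1; 5·4 + 2·3 + 3·1) = (30, 24, 29)
w2 = Kw1 = (5·30 + 2·24 + 4·29; 5·30 + 1·24 + 1·29; 5·30 + 2·24 + 3·29) = (314, 203, 285)
w3 = Kw2 = (3116, 2058, 2831)
Kw3 = (31020, 20469, 28189)
w3·Kw3 = 3116·31020 + 2058·20469 + 2831·28189 = 218586581; w3·w3 = 3116·3116 + 2058·2058 + 2831·2831 = 21959381
λ ≈ 218586581/21959381 = 9.9541

9.9541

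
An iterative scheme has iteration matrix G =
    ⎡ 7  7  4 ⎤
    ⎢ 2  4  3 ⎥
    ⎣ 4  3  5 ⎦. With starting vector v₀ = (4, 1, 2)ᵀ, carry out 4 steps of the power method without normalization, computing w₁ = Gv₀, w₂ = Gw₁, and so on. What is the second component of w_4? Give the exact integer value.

41002

w1 = Gv₀ = (7·4 + 7·1 + 4·2; 2·4 + 4·1 + 3·2; 4·4 + 3·1 + 5·2) = (43, 18, 29)
w2 = Gw1 = (7·43 + 7·18 + 4·29; 2·43 + 4·18 + 3·29; 4·43 + 3·18 + 5·29) = (543, 245, 371)
w3 = Gw2 = (7000, 3179, 4762)
w4 = Gw3 = (90301, 41002, 61347)
The requested component of w4 is 41002.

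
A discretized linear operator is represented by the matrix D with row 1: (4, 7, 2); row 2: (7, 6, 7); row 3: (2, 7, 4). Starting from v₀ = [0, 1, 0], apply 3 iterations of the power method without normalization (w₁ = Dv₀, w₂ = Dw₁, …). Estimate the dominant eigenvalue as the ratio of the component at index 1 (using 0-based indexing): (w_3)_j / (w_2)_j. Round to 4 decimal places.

14.7761

w1 = Dv₀ = (7, 6, 7)
w2 = Dw1 = (84, 134, 84)
w3 = Dw2 = (1442, 1980, 1442)
Ratio at component: 1980 / 134 = 14.7761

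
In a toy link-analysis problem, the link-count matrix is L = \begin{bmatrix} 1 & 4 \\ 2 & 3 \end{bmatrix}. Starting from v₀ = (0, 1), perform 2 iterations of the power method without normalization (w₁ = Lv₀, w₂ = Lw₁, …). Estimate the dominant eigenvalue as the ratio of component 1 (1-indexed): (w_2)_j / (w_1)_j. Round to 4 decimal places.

w1 = Lv₀ = (1·0 + 4·1; 2·0 + 3·1) = (4, 3)
w2 = Lw1 = (1·4 + 4·3; 2·4 + 3·3) = (16, 17)
Ratio at component: 16 / 4 = 4.0000

λ ≈ 4.0000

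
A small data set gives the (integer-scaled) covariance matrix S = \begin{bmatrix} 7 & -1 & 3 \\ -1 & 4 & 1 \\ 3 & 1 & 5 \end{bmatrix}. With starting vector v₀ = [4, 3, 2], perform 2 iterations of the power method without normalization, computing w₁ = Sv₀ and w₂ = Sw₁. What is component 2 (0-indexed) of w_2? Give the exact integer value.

228

w1 = Sv₀ = (31, 10, 25)
w2 = Sw1 = (282, 34, 228)
The requested component of w2 is 228.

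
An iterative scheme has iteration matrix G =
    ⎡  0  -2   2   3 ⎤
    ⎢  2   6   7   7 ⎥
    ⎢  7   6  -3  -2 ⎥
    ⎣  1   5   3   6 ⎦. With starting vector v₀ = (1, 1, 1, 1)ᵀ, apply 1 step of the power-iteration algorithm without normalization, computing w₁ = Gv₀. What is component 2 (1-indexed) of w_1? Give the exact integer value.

w1 = Gv₀ = (0·1 + (-2)·1 + 2·1 + 3·1; 2·1 + 6·1 + 7·1 + 7·1; 7·1 + 6·1 + (-3)·1 + (-2)·1; 1·1 + 5·1 + 3·1 + 6·1) = (3, 22, 8, 15)
The requested component of w1 is 22.

22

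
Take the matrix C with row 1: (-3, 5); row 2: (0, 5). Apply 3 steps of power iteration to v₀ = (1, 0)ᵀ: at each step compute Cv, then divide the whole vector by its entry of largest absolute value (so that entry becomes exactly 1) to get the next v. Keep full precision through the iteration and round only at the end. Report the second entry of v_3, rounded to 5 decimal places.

Cv0 = (-3.000000, 0.000000); divide by -3.000000 → v1 = (1.000000, 0.000000)
Cv1 = (-3.000000, 0.000000); divide by -3.000000 → v2 = (1.000000, 0.000000)
Cv2 = (-3.000000, 0.000000); divide by -3.000000 → v3 = (1.000000, 0.000000)
Requested entry of v3: 0/-27 = 0.00000

0.00000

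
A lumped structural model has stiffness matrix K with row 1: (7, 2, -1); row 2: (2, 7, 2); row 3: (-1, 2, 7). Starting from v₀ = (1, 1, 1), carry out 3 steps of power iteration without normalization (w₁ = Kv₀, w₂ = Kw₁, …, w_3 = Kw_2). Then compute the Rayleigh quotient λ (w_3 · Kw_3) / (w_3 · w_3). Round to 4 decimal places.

λ ≈ 9.3709

w1 = Kv₀ = (8, 11, 8)
w2 = Kw1 = (70, 109, 70)
w3 = Kw2 = (638, 1043, 638)
Kw3 = (5914, 9853, 5914)
w3·Kw3 = 638·5914 + 1043·9853 + 638·5914 = 17822943; w3·w3 = 638·638 + 1043·1043 + 638·638 = 1901937
λ ≈ 17822943/1901937 = 9.3709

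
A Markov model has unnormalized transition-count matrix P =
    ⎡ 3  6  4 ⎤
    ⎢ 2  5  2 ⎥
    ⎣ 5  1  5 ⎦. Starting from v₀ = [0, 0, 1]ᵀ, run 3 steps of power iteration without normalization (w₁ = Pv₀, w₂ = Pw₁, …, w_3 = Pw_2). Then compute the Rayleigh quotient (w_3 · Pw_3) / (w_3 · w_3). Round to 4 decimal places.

10.8574

w1 = Pv₀ = (3·0 + 6·0 + 4·1; 2·0 + 5·0 + 2·1; 5·0 + 1·0 + 5·1) = (4, 2, 5)
w2 = Pw1 = (3·4 + 6·2 + 4·5; 2·4 + 5·2 + 2·5; 5·4 + 1·2 + 5·5) = (44, 28, 47)
w3 = Pw2 = (488, 322, 483)
Pw3 = (5328, 3552, 5177)
w3·Pw3 = 488·5328 + 322·3552 + 483·5177 = 6244299; w3·w3 = 488·488 + 322·322 + 483·483 = 575117
λ ≈ 6244299/575117 = 10.8574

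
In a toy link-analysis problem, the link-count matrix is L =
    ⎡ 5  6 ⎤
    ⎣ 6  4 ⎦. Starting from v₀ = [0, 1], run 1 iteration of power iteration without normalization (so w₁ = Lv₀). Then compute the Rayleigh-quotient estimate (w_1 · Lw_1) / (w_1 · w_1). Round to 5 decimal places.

10.23077

w1 = Lv₀ = (6, 4)
Lw1 = (54, 52)
w1·Lw1 = 6·54 + 4·52 = 532; w1·w1 = 6·6 + 4·4 = 52
λ ≈ 532/52 = 10.23077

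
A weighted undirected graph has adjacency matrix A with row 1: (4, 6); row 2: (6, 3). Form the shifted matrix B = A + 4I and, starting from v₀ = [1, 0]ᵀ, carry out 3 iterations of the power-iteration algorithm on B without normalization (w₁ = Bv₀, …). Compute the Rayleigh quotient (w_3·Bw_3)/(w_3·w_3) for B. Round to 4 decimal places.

μ ≈ 13.5208

B = A + 4I has rows (8, 6); (6, 7)
w1 = Bv₀ = (8·1 + 6·0; 6·1 + 7·0) = (8, 6)
w2 = Bw1 = (8·8 + 6·6; 6·8 + 7·6) = (100, 90)
w3 = Bw2 = (1340, 1230)
Bw3 = (18100, 16650)
w3·Bw3 = 44733500; w3·w3 = 3308500; μ ≈ 44733500/3308500 = 13.5208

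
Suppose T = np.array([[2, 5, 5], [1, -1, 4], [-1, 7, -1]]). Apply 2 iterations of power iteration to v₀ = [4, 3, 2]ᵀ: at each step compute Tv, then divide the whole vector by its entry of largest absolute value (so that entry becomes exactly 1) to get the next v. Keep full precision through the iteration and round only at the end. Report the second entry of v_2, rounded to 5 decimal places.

Tv0 = (33.000000, 9.000000, 15.000000); divide by 33.000000 → v1 = (1.000000, 0.272727, 0.454545)
Tv1 = (5.636364, 2.545455, 0.454545); divide by 5.636364 → v2 = (1.000000, 0.451613, 0.080645)
Requested entry of v2: 84/186 = 0.45161

0.45161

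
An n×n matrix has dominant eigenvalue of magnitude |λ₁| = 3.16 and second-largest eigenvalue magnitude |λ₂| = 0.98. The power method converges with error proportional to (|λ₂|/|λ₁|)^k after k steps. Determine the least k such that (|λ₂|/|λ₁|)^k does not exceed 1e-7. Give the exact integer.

14

|λ₂/λ₁| = 0.98/3.16 = 0.31013
Need k ≥ ln(1e-7) / ln(0.31013) = -16.1181 / -1.1708 ≈ 13.767
Smallest integer k satisfying the bound: 14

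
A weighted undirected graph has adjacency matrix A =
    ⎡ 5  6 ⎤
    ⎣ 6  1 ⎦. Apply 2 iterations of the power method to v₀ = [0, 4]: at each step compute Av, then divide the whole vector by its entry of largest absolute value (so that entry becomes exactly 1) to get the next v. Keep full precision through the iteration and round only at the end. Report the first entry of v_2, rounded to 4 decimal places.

0.9730

Av0 = (24.00000, 4.00000); divide by 24.00000 → v1 = (1.00000, 0.16667)
Av1 = (6.00000, 6.16667); divide by 6.16667 → v2 = (0.97297, 1.00000)
Requested entry of v2: 144/148 = 0.9730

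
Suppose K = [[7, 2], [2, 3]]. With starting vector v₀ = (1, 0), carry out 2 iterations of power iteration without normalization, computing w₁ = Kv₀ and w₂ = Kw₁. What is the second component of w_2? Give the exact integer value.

w1 = Kv₀ = (7, 2)
w2 = Kw1 = (53, 20)
The requested component of w2 is 20.

20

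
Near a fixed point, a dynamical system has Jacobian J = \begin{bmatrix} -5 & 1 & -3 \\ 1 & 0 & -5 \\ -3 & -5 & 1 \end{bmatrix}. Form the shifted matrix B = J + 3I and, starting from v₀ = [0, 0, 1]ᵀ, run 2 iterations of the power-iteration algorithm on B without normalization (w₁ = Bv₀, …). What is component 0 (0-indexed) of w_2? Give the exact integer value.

-11

B = J + 3I has rows (-2, 1, -3); (1, 3, -5); (-3, -5, 4)
w1 = Bv₀ = ((-2)·0 + 1·0 + (-3)·1; 1·0 + 3·0 + (-5)·1; (-3)·0 + (-5)·0 + 4·1) = (-3, -5, 4)
w2 = Bw1 = ((-2)·(-3) + 1·(-5) + (-3)·4; 1·(-3) + 3·(-5) + (-5)·4; (-3)·(-3) + (-5)·(-5) + 4·4) = (-11, -38, 50)
Requested component of w2: -11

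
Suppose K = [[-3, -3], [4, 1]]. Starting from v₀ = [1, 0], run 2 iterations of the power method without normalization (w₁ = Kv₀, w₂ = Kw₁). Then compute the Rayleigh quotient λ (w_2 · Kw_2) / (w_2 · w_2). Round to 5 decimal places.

λ ≈ 0.83562

w1 = Kv₀ = (-3, 4)
w2 = Kw1 = (-3, -8)
Kw2 = (33, -20)
w2·Kw2 = (-3)·33 + (-8)·(-20) = 61; w2·w2 = (-3)·(-3) + (-8)·(-8) = 73
λ ≈ 61/73 = 0.83562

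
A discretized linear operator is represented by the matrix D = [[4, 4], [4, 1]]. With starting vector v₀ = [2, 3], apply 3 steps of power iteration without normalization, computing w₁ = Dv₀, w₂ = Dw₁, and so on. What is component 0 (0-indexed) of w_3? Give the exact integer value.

w1 = Dv₀ = (4·2 + 4·3; 4·2 + 1·3) = (20, 11)
w2 = Dw1 = (4·20 + 4·11; 4·20 + 1·11) = (124, 91)
w3 = Dw2 = (860, 587)
The requested component of w3 is 860.

860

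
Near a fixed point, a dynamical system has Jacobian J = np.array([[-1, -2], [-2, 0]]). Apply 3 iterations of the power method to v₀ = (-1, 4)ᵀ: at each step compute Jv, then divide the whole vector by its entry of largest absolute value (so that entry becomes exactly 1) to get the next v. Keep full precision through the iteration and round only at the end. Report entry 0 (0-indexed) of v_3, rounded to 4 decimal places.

1.0000

Jv0 = (-7.00000, 2.00000); divide by -7.00000 → v1 = (1.00000, -0.28571)
Jv1 = (-0.42857, -2.00000); divide by -2.00000 → v2 = (0.21429, 1.00000)
Jv2 = (-2.21429, -0.42857); divide by -2.21429 → v3 = (1.00000, 0.19355)
Requested entry of v3: -31/-31 = 1.0000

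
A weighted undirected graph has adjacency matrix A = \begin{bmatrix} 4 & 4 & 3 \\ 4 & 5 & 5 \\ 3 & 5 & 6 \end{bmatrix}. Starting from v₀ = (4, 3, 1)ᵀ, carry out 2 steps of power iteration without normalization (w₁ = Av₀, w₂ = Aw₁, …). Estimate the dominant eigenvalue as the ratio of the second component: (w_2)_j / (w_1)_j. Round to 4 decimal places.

w1 = Av₀ = (31, 36, 33)
w2 = Aw1 = (367, 469, 471)
Ratio at component: 469 / 36 = 13.0278

λ ≈ 13.0278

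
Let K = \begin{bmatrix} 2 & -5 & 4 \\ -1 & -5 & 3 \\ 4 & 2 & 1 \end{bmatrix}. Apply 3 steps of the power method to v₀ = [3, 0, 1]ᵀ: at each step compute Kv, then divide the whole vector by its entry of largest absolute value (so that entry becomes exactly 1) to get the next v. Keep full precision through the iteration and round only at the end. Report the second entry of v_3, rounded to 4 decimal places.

-0.1454

Kv0 = (10.00000, 0.00000, 13.00000); divide by 13.00000 → v1 = (0.76923, 0.00000, 1.00000)
Kv1 = (5.53846, 2.23077, 4.07692); divide by 5.53846 → v2 = (1.00000, 0.40278, 0.73611)
Kv2 = (2.93056, -0.80556, 5.54167); divide by 5.54167 → v3 = (0.52882, -0.14536, 1.00000)
Requested entry of v3: -58/399 = -0.1454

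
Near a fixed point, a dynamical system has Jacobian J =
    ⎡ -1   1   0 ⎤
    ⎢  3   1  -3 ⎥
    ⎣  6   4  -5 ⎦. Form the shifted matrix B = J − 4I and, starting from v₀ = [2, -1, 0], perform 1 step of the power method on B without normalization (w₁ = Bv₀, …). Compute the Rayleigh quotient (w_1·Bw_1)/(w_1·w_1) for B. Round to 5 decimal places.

B = J − 4I has rows (-5, 1, 0); (3, -3, -3); (6, 4, -9)
w1 = Bv₀ = ((-5)·2 + 1·(-1) + 0·0; 3·2 + (-3)·(-1) + (-3)·0; 6·2 + 4·(-1) + (-9)·0) = (-11, 9, 8)
Bw1 = (64, -84, -102)
w1·Bw1 = -2276; w1·w1 = 266; μ ≈ -2276/266 = -8.55639

-8.55639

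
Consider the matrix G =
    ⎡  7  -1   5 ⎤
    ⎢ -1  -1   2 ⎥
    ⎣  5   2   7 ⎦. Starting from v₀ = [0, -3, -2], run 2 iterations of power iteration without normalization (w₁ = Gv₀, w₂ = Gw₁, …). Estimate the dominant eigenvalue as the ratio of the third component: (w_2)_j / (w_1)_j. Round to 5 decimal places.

w1 = Gv₀ = (7·0 + (-1)·(-3) + 5·(-2); (-1)·0 + (-1)·(-3) + 2·(-2); 5·0 + 2·(-3) + 7·(-2)) = (-7, -1, -20)
w2 = Gw1 = (7·(-7) + (-1)·(-1) + 5·(-20); (-1)·(-7) + (-1)·(-1) + 2·(-20); 5·(-7) + 2·(-1) + 7·(-20)) = (-148, -32, -177)
Ratio at component: -177 / -20 = 8.85000

8.85000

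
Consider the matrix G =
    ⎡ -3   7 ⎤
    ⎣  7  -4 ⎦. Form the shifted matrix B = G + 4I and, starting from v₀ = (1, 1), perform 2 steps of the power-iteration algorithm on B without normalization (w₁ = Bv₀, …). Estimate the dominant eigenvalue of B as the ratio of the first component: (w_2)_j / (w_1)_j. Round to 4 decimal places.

7.1250

B = G + 4I has rows (1, 7); (7, 0)
w1 = Bv₀ = (8, 7)
w2 = Bw1 = (57, 56)
Ratio: 57/8 = 7.1250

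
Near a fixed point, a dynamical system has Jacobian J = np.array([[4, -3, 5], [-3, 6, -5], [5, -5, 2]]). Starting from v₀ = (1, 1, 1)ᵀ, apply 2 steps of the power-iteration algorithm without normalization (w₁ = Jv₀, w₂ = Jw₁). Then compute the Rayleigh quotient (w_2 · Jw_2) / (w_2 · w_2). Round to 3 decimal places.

λ ≈ 12.592

w1 = Jv₀ = (4·1 + (-3)·1 + 5·1; (-3)·1 + 6·1 + (-5)·1; 5·1 + (-5)·1 + 2·1) = (6, -2, 2)
w2 = Jw1 = (4·6 + (-3)·(-2) + 5·2; (-3)·6 + 6·(-2) + (-5)·2; 5·6 + (-5)·(-2) + 2·2) = (40, -40, 44)
Jw2 = (500, -580, 488)
w2·Jw2 = 40·500 + (-40)·(-580) + 44·488 = 64672; w2·w2 = 40·40 + (-40)·(-40) + 44·44 = 5136
λ ≈ 64672/5136 = 12.592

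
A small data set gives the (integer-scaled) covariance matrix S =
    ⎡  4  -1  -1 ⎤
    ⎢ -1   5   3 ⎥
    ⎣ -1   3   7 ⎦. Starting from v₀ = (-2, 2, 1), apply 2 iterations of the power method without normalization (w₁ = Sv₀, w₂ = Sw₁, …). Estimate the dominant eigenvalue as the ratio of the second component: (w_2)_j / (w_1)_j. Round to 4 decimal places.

w1 = Sv₀ = (4·(-2) + (-1)·2 + (-1)·1; (-1)·(-2) + 5·2 + 3·1; (-1)·(-2) + 3·2 + 7·1) = (-11, 15, 15)
w2 = Sw1 = (4·(-11) + (-1)·15 + (-1)·15; (-1)·(-11) + 5·15 + 3·15; (-1)·(-11) + 3·15 + 7·15) = (-74, 131, 161)
Ratio at component: 131 / 15 = 8.7333

λ ≈ 8.7333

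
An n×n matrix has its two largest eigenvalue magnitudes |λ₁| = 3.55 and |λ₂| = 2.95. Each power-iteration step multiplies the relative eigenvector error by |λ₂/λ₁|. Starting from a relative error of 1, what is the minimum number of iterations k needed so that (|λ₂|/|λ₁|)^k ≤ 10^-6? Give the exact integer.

|λ₂/λ₁| = 2.95/3.55 = 0.83099
Need k ≥ ln(10^-6) / ln(0.83099) = -13.8155 / -0.1851 ≈ 74.621
Smallest integer k satisfying the bound: 75

75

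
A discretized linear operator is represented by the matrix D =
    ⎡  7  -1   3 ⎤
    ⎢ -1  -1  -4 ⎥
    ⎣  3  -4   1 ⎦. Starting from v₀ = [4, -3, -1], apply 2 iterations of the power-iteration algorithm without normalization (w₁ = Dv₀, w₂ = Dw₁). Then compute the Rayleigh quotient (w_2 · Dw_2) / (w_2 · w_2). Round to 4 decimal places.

8.4234

w1 = Dv₀ = (28, 3, 23)
w2 = Dw1 = (262, -123, 95)
Dw2 = (2242, -519, 1373)
w2·Dw2 = 262·2242 + (-123)·(-519) + 95·1373 = 781676; w2·w2 = 262·262 + (-123)·(-123) + 95·95 = 92798
λ ≈ 781676/92798 = 8.4234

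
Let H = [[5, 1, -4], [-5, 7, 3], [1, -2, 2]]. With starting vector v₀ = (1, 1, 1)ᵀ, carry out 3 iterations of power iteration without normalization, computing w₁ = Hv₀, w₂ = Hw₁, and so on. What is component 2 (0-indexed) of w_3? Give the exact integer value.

w1 = Hv₀ = (2, 5, 1)
w2 = Hw1 = (11, 28, -6)
w3 = Hw2 = (107, 123, -57)
The requested component of w3 is -57.

-57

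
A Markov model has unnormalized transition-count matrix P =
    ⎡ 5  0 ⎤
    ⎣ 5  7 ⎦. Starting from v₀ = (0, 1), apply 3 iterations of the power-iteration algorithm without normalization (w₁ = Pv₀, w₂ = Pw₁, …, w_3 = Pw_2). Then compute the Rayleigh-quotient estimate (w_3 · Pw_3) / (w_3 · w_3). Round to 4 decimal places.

w1 = Pv₀ = (5·0 + 0·1; 5·0 + 7·1) = (0, 7)
w2 = Pw1 = (5·0 + 0·7; 5·0 + 7·7) = (0, 49)
w3 = Pw2 = (0, 343)
Pw3 = (0, 2401)
w3·Pw3 = 0·0 + 343·2401 = 823543; w3·w3 = 0·0 + 343·343 = 117649
λ ≈ 823543/117649 = 7.0000

7.0000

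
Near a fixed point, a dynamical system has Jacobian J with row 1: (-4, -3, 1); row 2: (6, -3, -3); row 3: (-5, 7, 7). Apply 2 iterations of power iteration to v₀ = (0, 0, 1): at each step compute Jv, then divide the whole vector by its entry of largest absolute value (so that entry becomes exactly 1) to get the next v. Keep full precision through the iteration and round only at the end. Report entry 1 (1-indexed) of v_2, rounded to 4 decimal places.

0.5217

Jv0 = (1.00000, -3.00000, 7.00000); divide by 7.00000 → v1 = (0.14286, -0.42857, 1.00000)
Jv1 = (1.71429, -0.85714, 3.28571); divide by 3.28571 → v2 = (0.52174, -0.26087, 1.00000)
Requested entry of v2: 12/23 = 0.5217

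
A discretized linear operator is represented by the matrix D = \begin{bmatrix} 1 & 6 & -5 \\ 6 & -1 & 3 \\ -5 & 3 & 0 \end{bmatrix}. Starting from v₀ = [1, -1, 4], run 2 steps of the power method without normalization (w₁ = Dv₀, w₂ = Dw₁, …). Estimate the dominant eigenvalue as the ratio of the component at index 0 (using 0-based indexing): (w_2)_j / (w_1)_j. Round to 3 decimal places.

w1 = Dv₀ = (1·1 + 6·(-1) + (-5)·4; 6·1 + (-1)·(-1) + 3·4; (-5)·1 + 3·(-1) + 0·4) = (-25, 19, -8)
w2 = Dw1 = (1·(-25) + 6·19 + (-5)·(-8); 6·(-25) + (-1)·19 + 3·(-8); (-5)·(-25) + 3·19 + 0·(-8)) = (129, -193, 182)
Ratio at component: 129 / -25 = -5.160

λ ≈ -5.160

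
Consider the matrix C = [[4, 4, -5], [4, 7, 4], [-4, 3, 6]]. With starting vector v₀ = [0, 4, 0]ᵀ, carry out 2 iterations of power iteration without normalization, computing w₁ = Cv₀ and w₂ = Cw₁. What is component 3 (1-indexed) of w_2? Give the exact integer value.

92

w1 = Cv₀ = (4·0 + 4·4 + (-5)·0; 4·0 + 7·4 + 4·0; (-4)·0 + 3·4 + 6·0) = (16, 28, 12)
w2 = Cw1 = (4·16 + 4·28 + (-5)·12; 4·16 + 7·28 + 4·12; (-4)·16 + 3·28 + 6·12) = (116, 308, 92)
The requested component of w2 is 92.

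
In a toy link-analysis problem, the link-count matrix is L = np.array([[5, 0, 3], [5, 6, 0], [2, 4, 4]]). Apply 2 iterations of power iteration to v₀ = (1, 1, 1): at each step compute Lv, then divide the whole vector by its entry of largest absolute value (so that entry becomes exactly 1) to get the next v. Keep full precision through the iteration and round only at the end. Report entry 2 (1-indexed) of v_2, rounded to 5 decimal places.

Lv0 = (8.000000, 11.000000, 10.000000); divide by 11.000000 → v1 = (0.727273, 1.000000, 0.909091)
Lv1 = (6.363636, 9.636364, 9.090909); divide by 9.636364 → v2 = (0.660377, 1.000000, 0.943396)
Requested entry of v2: 106/106 = 1.00000

1.00000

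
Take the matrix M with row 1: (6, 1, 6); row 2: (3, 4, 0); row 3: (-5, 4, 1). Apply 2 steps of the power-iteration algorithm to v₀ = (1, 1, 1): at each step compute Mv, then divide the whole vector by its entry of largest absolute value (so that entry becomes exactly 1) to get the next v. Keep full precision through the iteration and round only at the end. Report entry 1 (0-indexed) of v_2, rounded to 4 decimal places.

Mv0 = (13.00000, 7.00000, 0.00000); divide by 13.00000 → v1 = (1.00000, 0.53846, 0.00000)
Mv1 = (6.53846, 5.15385, -2.84615); divide by 6.53846 → v2 = (1.00000, 0.78824, -0.43529)
Requested entry of v2: 67/85 = 0.7882

0.7882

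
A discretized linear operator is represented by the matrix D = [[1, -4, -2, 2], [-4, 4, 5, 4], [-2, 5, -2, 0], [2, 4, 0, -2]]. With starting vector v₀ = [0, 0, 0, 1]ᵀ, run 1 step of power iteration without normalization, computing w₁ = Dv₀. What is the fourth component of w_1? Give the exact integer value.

-2

w1 = Dv₀ = (2, 4, 0, -2)
The requested component of w1 is -2.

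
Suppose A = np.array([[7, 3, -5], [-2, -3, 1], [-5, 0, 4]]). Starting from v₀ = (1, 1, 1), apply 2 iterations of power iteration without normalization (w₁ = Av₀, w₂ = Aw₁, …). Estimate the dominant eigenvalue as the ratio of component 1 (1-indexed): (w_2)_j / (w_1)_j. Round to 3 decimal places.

λ ≈ 5.600

w1 = Av₀ = (5, -4, -1)
w2 = Aw1 = (28, 1, -29)
Ratio at component: 28 / 5 = 5.600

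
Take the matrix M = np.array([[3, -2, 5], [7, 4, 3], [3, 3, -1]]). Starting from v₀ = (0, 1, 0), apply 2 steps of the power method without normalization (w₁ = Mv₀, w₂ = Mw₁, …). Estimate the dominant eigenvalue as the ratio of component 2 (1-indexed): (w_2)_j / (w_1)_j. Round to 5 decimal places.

w1 = Mv₀ = (3·0 + (-2)·1 + 5·0; 7·0 + 4·1 + 3·0; 3·0 + 3·1 + (-1)·0) = (-2, 4, 3)
w2 = Mw1 = (3·(-2) + (-2)·4 + 5·3; 7·(-2) + 4·4 + 3·3; 3·(-2) + 3·4 + (-1)·3) = (1, 11, 3)
Ratio at component: 11 / 4 = 2.75000

2.75000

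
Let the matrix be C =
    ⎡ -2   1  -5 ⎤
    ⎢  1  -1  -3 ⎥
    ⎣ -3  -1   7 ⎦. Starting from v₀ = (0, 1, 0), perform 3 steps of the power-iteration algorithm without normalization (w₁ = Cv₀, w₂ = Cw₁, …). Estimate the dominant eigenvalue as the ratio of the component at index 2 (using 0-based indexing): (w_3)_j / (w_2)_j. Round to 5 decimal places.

8.22222

w1 = Cv₀ = ((-2)·0 + 1·1 + (-5)·0; 1·0 + (-1)·1 + (-3)·0; (-3)·0 + (-1)·1 + 7·0) = (1, -1, -1)
w2 = Cw1 = ((-2)·1 + 1·(-1) + (-5)·(-1); 1·1 + (-1)·(-1) + (-3)·(-1); (-3)·1 + (-1)·(-1) + 7·(-1)) = (2, 5, -9)
w3 = Cw2 = (46, 24, -74)
Ratio at component: -74 / -9 = 8.22222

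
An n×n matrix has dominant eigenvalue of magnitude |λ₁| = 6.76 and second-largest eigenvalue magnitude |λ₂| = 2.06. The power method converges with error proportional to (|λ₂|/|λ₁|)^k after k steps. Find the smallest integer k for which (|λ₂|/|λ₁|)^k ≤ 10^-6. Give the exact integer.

12

|λ₂/λ₁| = 2.06/6.76 = 0.30473
Need k ≥ ln(10^-6) / ln(0.30473) = -13.8155 / -1.1883 ≈ 11.626
Smallest integer k satisfying the bound: 12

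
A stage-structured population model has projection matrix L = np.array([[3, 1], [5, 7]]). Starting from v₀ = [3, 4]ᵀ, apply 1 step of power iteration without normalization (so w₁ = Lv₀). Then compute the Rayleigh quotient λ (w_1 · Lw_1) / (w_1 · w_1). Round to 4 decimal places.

8.3271

w1 = Lv₀ = (3·3 + 1·4; 5·3 + 7·4) = (13, 43)
Lw1 = (82, 366)
w1·Lw1 = 13·82 + 43·366 = 16804; w1·w1 = 13·13 + 43·43 = 2018
λ ≈ 16804/2018 = 8.3271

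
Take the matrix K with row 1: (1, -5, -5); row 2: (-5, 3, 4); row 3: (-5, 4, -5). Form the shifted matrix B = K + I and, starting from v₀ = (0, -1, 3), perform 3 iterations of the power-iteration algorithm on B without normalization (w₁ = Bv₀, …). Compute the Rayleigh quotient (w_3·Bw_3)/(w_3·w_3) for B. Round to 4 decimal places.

μ ≈ -1.7056

B = K + I has rows (2, -5, -5); (-5, 4, 4); (-5, 4, -4)
w1 = Bv₀ = (2·0 + (-5)·(-1) + (-5)·3; (-5)·0 + 4·(-1) + 4·3; (-5)·0 + 4·(-1) + (-4)·3) = (-10, 8, -16)
w2 = Bw1 = (2·(-10) + (-5)·8 + (-5)·(-16); (-5)·(-10) + 4·8 + 4·(-16); (-5)·(-10) + 4·8 + (-4)·(-16)) = (20, 18, 146)
w3 = Bw2 = (-780, 556, -612)
Bw3 = (-1280, 3676, 8572)
w3·Bw3 = -2203808; w3·w3 = 1292080; μ ≈ -2203808/1292080 = -1.7056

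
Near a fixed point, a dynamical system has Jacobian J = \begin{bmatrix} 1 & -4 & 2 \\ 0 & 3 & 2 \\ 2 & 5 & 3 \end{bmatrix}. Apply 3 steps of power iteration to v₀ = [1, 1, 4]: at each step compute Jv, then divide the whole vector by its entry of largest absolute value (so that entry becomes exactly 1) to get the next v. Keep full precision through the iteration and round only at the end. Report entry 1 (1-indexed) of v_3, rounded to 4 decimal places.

-0.0570

Jv0 = (5.00000, 11.00000, 19.00000); divide by 19.00000 → v1 = (0.26316, 0.57895, 1.00000)
Jv1 = (-0.05263, 3.73684, 6.42105); divide by 6.42105 → v2 = (-0.00820, 0.58197, 1.00000)
Jv2 = (-0.33607, 3.74590, 5.89344); divide by 5.89344 → v3 = (-0.05702, 0.63561, 1.00000)
Requested entry of v3: -41/719 = -0.0570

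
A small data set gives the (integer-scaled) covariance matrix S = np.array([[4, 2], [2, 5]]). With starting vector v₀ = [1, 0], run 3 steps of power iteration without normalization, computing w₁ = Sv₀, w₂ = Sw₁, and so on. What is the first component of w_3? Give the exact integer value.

w1 = Sv₀ = (4·1 + 2·0; 2·1 + 5·0) = (4, 2)
w2 = Sw1 = (4·4 + 2·2; 2·4 + 5·2) = (20, 18)
w3 = Sw2 = (116, 130)
The requested component of w3 is 116.

116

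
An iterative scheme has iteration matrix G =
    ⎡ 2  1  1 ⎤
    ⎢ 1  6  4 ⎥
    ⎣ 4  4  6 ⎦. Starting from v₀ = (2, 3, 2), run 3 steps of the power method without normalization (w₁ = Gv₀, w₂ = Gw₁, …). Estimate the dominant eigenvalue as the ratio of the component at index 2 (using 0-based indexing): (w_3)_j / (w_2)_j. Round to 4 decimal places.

10.5059

w1 = Gv₀ = (2·2 + 1·3 + 1·2; 1·2 + 6·3 + 4·2; 4·2 + 4·3 + 6·2) = (9, 28, 32)
w2 = Gw1 = (2·9 + 1·28 + 1·32; 1·9 + 6·28 + 4·32; 4·9 + 4·28 + 6·32) = (78, 305, 340)
w3 = Gw2 = (801, 3268, 3572)
Ratio at component: 3572 / 340 = 10.5059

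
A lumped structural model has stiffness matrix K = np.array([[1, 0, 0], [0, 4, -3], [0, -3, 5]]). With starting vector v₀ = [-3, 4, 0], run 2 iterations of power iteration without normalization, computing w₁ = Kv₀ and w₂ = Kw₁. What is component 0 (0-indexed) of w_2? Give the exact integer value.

w1 = Kv₀ = (-3, 16, -12)
w2 = Kw1 = (-3, 100, -108)
The requested component of w2 is -3.

-3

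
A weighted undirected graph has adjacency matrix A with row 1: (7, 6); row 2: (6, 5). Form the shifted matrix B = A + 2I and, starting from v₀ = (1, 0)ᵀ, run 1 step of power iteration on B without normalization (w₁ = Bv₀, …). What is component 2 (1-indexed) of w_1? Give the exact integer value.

B = A + 2I has rows (9, 6); (6, 7)
w1 = Bv₀ = (9·1 + 6·0; 6·1 + 7·0) = (9, 6)
Requested component of w1: 6

6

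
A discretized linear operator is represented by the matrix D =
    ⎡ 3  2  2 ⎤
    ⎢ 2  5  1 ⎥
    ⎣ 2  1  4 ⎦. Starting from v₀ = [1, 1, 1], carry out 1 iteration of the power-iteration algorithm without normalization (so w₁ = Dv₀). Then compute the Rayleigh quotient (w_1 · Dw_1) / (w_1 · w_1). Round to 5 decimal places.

w1 = Dv₀ = (7, 8, 7)
Dw1 = (51, 61, 50)
w1·Dw1 = 7·51 + 8·61 + 7·50 = 1195; w1·w1 = 7·7 + 8·8 + 7·7 = 162
λ ≈ 1195/162 = 7.37654

7.37654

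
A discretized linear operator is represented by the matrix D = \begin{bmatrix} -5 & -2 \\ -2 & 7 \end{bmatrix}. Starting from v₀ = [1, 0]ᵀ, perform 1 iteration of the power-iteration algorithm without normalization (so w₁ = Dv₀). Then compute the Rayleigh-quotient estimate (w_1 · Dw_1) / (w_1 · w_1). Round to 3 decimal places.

-4.724

w1 = Dv₀ = ((-5)·1 + (-2)·0; (-2)·1 + 7·0) = (-5, -2)
Dw1 = (29, -4)
w1·Dw1 = (-5)·29 + (-2)·(-4) = -137; w1·w1 = (-5)·(-5) + (-2)·(-2) = 29
λ ≈ -137/29 = -4.724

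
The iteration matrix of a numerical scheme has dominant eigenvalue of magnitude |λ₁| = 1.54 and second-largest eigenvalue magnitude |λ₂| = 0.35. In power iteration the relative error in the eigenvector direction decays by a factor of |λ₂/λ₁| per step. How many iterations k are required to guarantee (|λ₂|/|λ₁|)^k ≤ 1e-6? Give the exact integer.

|λ₂/λ₁| = 0.35/1.54 = 0.22727
Need k ≥ ln(1e-6) / ln(0.22727) = -13.8155 / -1.4816 ≈ 9.325
Smallest integer k satisfying the bound: 10

10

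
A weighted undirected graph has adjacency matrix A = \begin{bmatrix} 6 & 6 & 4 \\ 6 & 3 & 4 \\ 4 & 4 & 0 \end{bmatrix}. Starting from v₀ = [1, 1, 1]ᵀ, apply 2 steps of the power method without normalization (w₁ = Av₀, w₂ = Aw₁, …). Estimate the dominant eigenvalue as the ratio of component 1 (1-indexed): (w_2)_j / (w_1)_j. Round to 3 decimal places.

w1 = Av₀ = (6·1 + 6·1 + 4·1; 6·1 + 3·1 + 4·1; 4·1 + 4·1 + 0·1) = (16, 13, 8)
w2 = Aw1 = (6·16 + 6·13 + 4·8; 6·16 + 3·13 + 4·8; 4·16 + 4·13 + 0·8) = (206, 167, 116)
Ratio at component: 206 / 16 = 12.875

12.875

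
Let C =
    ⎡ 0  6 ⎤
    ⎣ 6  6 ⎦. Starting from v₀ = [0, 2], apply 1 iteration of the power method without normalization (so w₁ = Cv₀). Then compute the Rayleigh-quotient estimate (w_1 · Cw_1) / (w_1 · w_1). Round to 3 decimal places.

λ ≈ 9.000

w1 = Cv₀ = (0·0 + 6·2; 6·0 + 6·2) = (12, 12)
Cw1 = (72, 144)
w1·Cw1 = 12·72 + 12·144 = 2592; w1·w1 = 12·12 + 12·12 = 288
λ ≈ 2592/288 = 9.000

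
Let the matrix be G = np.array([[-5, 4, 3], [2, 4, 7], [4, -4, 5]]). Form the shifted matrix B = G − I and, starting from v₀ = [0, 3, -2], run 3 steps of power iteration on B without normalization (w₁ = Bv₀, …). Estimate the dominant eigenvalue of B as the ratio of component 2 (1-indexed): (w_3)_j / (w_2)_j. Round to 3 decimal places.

B = G − I has rows (-6, 4, 3); (2, 3, 7); (4, -4, 4)
w1 = Bv₀ = ((-6)·0 + 4·3 + 3·(-2); 2·0 + 3·3 + 7·(-2); 4·0 + (-4)·3 + 4·(-2)) = (6, -5, -20)
w2 = Bw1 = ((-6)·6 + 4·(-5) + 3·(-20); 2·6 + 3·(-5) + 7·(-20); 4·6 + (-4)·(-5) + 4·(-20)) = (-116, -143, -36)
w3 = Bw2 = (16, -913, -36)
Ratio: -913/-143 = 6.385

μ ≈ 6.385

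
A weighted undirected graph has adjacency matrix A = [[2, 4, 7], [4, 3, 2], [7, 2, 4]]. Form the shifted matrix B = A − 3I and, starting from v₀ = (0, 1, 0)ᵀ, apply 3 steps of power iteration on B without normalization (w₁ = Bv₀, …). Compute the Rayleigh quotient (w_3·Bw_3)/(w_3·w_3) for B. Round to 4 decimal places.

B = A − 3I has rows (-1, 4, 7); (4, 0, 2); (7, 2, 1)
w1 = Bv₀ = ((-1)·0 + 4·1 + 7·0; 4·0 + 0·1 + 2·0; 7·0 + 2·1 + 1·0) = (4, 0, 2)
w2 = Bw1 = ((-1)·4 + 4·0 + 7·2; 4·4 + 0·0 + 2·2; 7·4 + 2·0 + 1·2) = (10, 20, 30)
w3 = Bw2 = (280, 100, 140)
Bw3 = (1100, 1400, 2300)
w3·Bw3 = 770000; w3·w3 = 108000; μ ≈ 770000/108000 = 7.1296

μ ≈ 7.1296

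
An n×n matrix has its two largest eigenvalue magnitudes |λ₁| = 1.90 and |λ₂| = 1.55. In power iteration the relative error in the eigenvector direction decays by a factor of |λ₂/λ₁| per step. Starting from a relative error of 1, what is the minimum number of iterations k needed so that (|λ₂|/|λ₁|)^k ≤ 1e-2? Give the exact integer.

23

|λ₂/λ₁| = 1.55/1.90 = 0.81579
Need k ≥ ln(1e-2) / ln(0.81579) = -4.6052 / -0.2036 ≈ 22.619
Smallest integer k satisfying the bound: 23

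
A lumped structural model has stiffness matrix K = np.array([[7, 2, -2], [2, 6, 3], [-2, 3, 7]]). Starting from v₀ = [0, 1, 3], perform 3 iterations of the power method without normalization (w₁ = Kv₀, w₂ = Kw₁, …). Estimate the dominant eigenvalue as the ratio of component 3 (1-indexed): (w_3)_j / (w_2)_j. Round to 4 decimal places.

w1 = Kv₀ = (7·0 + 2·1 + (-2)·3; 2·0 + 6·1 + 3·3; (-2)·0 + 3·1 + 7·3) = (-4, 15, 24)
w2 = Kw1 = (7·(-4) + 2·15 + (-2)·24; 2·(-4) + 6·15 + 3·24; (-2)·(-4) + 3·15 + 7·24) = (-46, 154, 221)
w3 = Kw2 = (-456, 1495, 2101)
Ratio at component: 2101 / 221 = 9.5068

9.5068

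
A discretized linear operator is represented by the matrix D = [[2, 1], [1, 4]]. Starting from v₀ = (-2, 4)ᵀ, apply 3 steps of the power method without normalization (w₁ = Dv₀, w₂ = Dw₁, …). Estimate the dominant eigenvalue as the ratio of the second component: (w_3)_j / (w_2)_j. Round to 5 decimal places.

w1 = Dv₀ = (0, 14)
w2 = Dw1 = (14, 56)
w3 = Dw2 = (84, 238)
Ratio at component: 238 / 56 = 4.25000

4.25000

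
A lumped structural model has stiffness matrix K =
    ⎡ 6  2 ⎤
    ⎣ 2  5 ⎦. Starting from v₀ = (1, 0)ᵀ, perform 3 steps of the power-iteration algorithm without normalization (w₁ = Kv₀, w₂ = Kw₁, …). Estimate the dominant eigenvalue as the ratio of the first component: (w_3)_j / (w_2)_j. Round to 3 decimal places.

7.100

w1 = Kv₀ = (6·1 + 2·0; 2·1 + 5·0) = (6, 2)
w2 = Kw1 = (6·6 + 2·2; 2·6 + 5·2) = (40, 22)
w3 = Kw2 = (284, 190)
Ratio at component: 284 / 40 = 7.100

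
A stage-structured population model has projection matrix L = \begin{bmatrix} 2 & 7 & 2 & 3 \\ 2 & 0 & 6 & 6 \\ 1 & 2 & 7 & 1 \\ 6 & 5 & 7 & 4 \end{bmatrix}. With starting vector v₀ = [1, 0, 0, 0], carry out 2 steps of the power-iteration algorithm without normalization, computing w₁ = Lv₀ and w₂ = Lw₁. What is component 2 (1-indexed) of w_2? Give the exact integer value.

w1 = Lv₀ = (2, 2, 1, 6)
w2 = Lw1 = (38, 46, 19, 53)
The requested component of w2 is 46.

46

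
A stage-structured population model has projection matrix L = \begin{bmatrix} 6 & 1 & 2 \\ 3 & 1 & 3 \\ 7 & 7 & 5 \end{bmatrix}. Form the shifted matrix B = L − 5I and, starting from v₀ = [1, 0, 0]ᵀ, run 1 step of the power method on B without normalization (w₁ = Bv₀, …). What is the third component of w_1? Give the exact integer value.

B = L − 5I has rows (1, 1, 2); (3, -4, 3); (7, 7, 0)
w1 = Bv₀ = (1·1 + 1·0 + 2·0; 3·1 + (-4)·0 + 3·0; 7·1 + 7·0 + 0·0) = (1, 3, 7)
Requested component of w1: 7

7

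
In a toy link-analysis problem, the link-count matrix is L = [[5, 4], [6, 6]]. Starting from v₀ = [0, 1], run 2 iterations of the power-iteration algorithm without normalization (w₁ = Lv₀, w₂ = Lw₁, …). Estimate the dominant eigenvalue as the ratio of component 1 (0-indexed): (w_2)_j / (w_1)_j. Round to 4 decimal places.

w1 = Lv₀ = (5·0 + 4·1; 6·0 + 6·1) = (4, 6)
w2 = Lw1 = (5·4 + 4·6; 6·4 + 6·6) = (44, 60)
Ratio at component: 60 / 6 = 10.0000

10.0000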